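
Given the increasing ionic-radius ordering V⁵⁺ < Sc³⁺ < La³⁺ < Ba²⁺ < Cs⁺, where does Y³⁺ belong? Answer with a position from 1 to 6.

Electron counts and nuclear charges: V⁵⁺ (Z=23, 18 e⁻), Sc³⁺ (Z=21, 18 e⁻), Y³⁺ (Z=39, 36 e⁻), La³⁺ (Z=57, 54 e⁻), Ba²⁺ (Z=56, 54 e⁻), Cs⁺ (Z=55, 54 e⁻). V⁵⁺ < Sc³⁺ (both 18 e⁻, Z=23>21); Sc³⁺ < Y³⁺ (same group, period 4 vs 5); Y³⁺ < La³⁺ (same group, 1 shell fewer); La³⁺ < Ba²⁺ (isoelectronic, higher Z=57 is smaller); Ba²⁺ < Cs⁺ (isoelectronic, higher Z=56 is smaller).
Putting Y³⁺ in gives V⁵⁺ < Sc³⁺ < Y³⁺ < La³⁺ < Ba²⁺ < Cs⁺; it lands at slot 3.

3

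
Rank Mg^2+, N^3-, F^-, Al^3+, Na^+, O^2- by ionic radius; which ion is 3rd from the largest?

Each ion has 10 electrons. The ranking follows nuclear charge in reverse — greater Z gives a smaller radius. Al^3+ (Z=13), Mg^2+ (Z=12), Na^+ (Z=11), F^- (Z=9), O^2- (Z=8), N^3- (Z=7).
Full ascending order: Al^3+ < Mg^2+ < Na^+ < F^- < O^2- < N^3-. Counting from the largest, position 3 is F^-.

F^-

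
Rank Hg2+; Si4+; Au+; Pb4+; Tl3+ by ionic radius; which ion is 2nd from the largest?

Work out protons and electrons: Si4+ (Z=14, 10 e⁻), Pb4+ (Z=82, 78 e⁻), Tl3+ (Z=81, 78 e⁻), Hg2+ (Z=80, 78 e⁻), Au+ (Z=79, 78 e⁻). Si4+ < Pb4+ (same group, period 3 vs 6); Pb4+ < Tl3+ (isoelectronic, higher Z=82 is smaller); Tl3+ < Hg2+ (isoelectronic, higher Z=81 is smaller); Hg2+ < Au+ (isoelectronic, higher Z=80 is smaller).
Ordering: Si4+ < Pb4+ < Tl3+ < Hg2+ < Au+. The 2nd largest is Hg2+.

Hg2+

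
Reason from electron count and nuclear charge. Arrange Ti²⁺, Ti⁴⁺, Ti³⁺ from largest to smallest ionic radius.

Ti²⁺ > Ti³⁺ > Ti⁴⁺

Same element, different charge: the more highly charged cation has fewer electrons and a greater effective nuclear charge per electron, making Ti⁴⁺ the smallest.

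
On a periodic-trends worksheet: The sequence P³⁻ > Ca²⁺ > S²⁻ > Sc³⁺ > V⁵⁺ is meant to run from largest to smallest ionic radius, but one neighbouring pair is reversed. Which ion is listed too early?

Ca²⁺

Check each adjacent pair. Ca²⁺ and S²⁻ are reversed: Ca²⁺ and S²⁻ share 18 electrons; the higher nuclear charge on Ca (Z=20) contracts it more, so Ca²⁺ < S²⁻. No other neighbouring pair contradicts the periodic trends, so Ca²⁺ is the ion listed too early.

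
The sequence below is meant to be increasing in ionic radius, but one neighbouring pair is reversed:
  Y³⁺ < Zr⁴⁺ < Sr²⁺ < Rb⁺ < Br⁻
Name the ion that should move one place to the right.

Y³⁺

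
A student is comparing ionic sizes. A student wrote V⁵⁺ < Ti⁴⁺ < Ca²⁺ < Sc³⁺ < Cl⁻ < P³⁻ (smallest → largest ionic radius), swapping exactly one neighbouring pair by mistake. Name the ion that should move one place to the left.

Sc³⁺

The pair Ca²⁺, Sc³⁺ is the wrong way round — both have 18 electrons but Z(Sc)=21 > Z(Ca)=20, so Sc³⁺ should be the smaller of the two. All other adjacent pairs agree with periodic trends, so Sc³⁺ is the misplaced ion.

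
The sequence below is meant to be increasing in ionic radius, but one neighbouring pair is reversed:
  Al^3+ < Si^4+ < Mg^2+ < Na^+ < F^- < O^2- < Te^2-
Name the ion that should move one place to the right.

The pair Al^3+, Si^4+ is the wrong way round — Si^4+ and Al^3+ share 10 electrons; the higher nuclear charge on Si (Z=14) contracts it more, so Si^4+ < Al^3+. All other adjacent pairs agree with periodic trends, so Al^3+ is the misplaced ion.

Al^3+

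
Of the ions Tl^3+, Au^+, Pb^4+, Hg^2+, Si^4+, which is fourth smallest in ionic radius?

Work out protons and electrons: Si^4+ has 10 e⁻ (Z=14), Pb^4+ has 78 e⁻ (Z=82), Tl^3+ has 78 e⁻ (Z=81), Hg^2+ has 78 e⁻ (Z=80), Au^+ has 78 e⁻ (Z=79). Si^4+ < Pb^4+ (same group, 3 shells fewer); Pb^4+ < Tl^3+ (both 78 e⁻, Z=82>81); Tl^3+ < Hg^2+ (both 78 e⁻, Z=81>80); Hg^2+ < Au^+ (isoelectronic, higher Z=80 is smaller).
So the order is Si^4+ < Pb^4+ < Tl^3+ < Hg^2+ < Au^+; the 4th-smallest ion is Hg^2+.

Hg^2+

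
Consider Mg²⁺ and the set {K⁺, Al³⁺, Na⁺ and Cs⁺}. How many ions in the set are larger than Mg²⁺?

3

First list Z and electron count for each: Al³⁺: 10 e⁻, Z=13, Mg²⁺: 10 e⁻, Z=12, Na⁺: 10 e⁻, Z=11, K⁺: 18 e⁻, Z=19, Cs⁺: 54 e⁻, Z=55. Al³⁺ < Mg²⁺ (isoelectronic, higher Z=13 is smaller); Mg²⁺ < Na⁺ (both 10 e⁻, Z=12>11); Na⁺ < K⁺ (same group, period 3 vs 4); K⁺ < Cs⁺ (same group, 2 shells fewer).
Ordering all of them (including Mg²⁺) by radius gives Al³⁺ < Mg²⁺ < Na⁺ < K⁺ < Cs⁺. So 3 are larger.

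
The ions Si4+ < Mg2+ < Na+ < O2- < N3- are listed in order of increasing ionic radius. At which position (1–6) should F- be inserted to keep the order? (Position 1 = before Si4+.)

4

These species are isoelectronic with 10 electrons. The only difference is the number of protons: Si4+ (Z=14), Mg2+ (Z=12), Na+ (Z=11), F- (Z=9), O2- (Z=8), N3- (Z=7). The strongest nuclear pull (Si4+) gives the smallest ion.
Merged order: Si4+ < Mg2+ < Na+ < F- < O2- < N3- — F- is number 4.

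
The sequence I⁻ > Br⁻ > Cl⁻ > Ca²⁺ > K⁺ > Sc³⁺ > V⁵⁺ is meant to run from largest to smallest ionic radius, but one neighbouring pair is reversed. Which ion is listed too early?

Ca²⁺

Scanning neighbour by neighbour, only Ca²⁺/K⁺ violates a trend: they are isoelectronic (18 e⁻) and Ca has more protons than K (20 vs 19), making Ca²⁺ smaller. That makes Ca²⁺ the one sitting a position early relative to where it belongs.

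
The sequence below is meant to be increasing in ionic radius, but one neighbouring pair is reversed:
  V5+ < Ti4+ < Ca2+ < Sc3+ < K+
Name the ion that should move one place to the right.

The pair Ca2+, Sc3+ is the wrong way round — both have 18 electrons but Z(Sc)=21 > Z(Ca)=20, so Sc3+ should be the smaller of the two. All other adjacent pairs agree with periodic trends, so Ca2+ is the misplaced ion.

Ca2+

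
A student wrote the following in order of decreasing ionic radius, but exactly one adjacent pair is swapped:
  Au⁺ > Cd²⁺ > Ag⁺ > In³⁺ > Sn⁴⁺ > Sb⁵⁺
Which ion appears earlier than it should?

Scanning neighbour by neighbour, only Cd²⁺/Ag⁺ violates a trend: Cd²⁺ and Ag⁺ share 46 electrons; the higher nuclear charge on Cd (Z=48) contracts it more, so Cd²⁺ < Ag⁺. That makes Cd²⁺ the one sitting a position early relative to where it belongs.

Cd²⁺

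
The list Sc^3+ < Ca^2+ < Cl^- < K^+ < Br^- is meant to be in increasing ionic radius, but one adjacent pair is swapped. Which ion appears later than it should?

K^+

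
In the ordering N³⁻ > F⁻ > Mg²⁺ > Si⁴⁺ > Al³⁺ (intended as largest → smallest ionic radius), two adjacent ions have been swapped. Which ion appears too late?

Al³⁺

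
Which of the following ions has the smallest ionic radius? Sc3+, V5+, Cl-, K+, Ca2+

V5+

All of these have 18 electrons (isoelectronic). With the same electron cloud, the ion with the most protons pulls it in tightest. Nuclear charges: V5+ (Z=23), Sc3+ (Z=21), Ca2+ (Z=20), K+ (Z=19), Cl- (Z=17). Highest Z is smallest.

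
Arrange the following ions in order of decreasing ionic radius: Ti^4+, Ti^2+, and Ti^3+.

Same element, different charge: the more highly charged cation has fewer electrons and a greater effective nuclear charge per electron, making Ti^4+ the smallest.

Ti^2+ > Ti^3+ > Ti^4+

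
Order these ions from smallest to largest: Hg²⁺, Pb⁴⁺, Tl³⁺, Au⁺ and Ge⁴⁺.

Ge⁴⁺ < Pb⁴⁺ < Tl³⁺ < Hg²⁺ < Au⁺

Ge⁴⁺ has 28 e⁻ (Z=32), Pb⁴⁺ has 78 e⁻ (Z=82), Tl³⁺ has 78 e⁻ (Z=81), Hg²⁺ has 78 e⁻ (Z=80), Au⁺ has 78 e⁻ (Z=79). Ge⁴⁺ < Pb⁴⁺ (same group, 2 shells fewer); Pb⁴⁺ < Tl³⁺ (isoelectronic, higher Z=82 is smaller); Tl³⁺ < Hg²⁺ (both 78 e⁻, Z=81>80); Hg²⁺ < Au⁺ (isoelectronic, higher Z=80 is smaller).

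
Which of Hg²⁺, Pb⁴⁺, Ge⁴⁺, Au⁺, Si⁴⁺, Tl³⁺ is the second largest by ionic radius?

First list Z and electron count for each: Si⁴⁺: 10 e⁻, Z=14, Ge⁴⁺: 28 e⁻, Z=32, Pb⁴⁺: 78 e⁻, Z=82, Tl³⁺: 78 e⁻, Z=81, Hg²⁺: 78 e⁻, Z=80, Au⁺: 78 e⁻, Z=79. Si⁴⁺ < Ge⁴⁺ (same group, 1 shell fewer); Ge⁴⁺ < Pb⁴⁺ (same group, period 4 vs 6); Pb⁴⁺ < Tl³⁺ (both 78 e⁻, Z=82>81); Tl³⁺ < Hg²⁺ (both 78 e⁻, Z=81>80); Hg²⁺ < Au⁺ (isoelectronic, higher Z=80 is smaller).
Full ascending order: Si⁴⁺ < Ge⁴⁺ < Pb⁴⁺ < Tl³⁺ < Hg²⁺ < Au⁺. Counting from the largest, position 2 is Hg²⁺.

Hg²⁺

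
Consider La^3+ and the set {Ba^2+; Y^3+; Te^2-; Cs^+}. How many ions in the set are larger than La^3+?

Tabulating Z and e⁻: Y^3+: 36 e⁻, Z=39, La^3+: 54 e⁻, Z=57, Ba^2+: 54 e⁻, Z=56, Cs^+: 54 e⁻, Z=55, Te^2-: 54 e⁻, Z=52. Y^3+ < La^3+ (same group, 1 shell fewer); La^3+ < Ba^2+ (isoelectronic, higher Z=57 is smaller); Ba^2+ < Cs^+ (isoelectronic, higher Z=56 is smaller); Cs^+ < Te^2- (isoelectronic, higher Z=55 is smaller).
Relative to La^3+, the ions that are larger are Ba^2+, Cs^+, Te^2-. Count: 3.

3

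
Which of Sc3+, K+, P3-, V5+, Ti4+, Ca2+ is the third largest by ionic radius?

Ca2+

These species are isoelectronic with 18 electrons. The only difference is the number of protons: V5+ (Z=23), Ti4+ (Z=22), Sc3+ (Z=21), Ca2+ (Z=20), K+ (Z=19), P3- (Z=15). The strongest nuclear pull (V5+) gives the smallest ion.
So the order is V5+ < Ti4+ < Sc3+ < Ca2+ < K+ < P3-; the 3rd-largest ion is Ca2+.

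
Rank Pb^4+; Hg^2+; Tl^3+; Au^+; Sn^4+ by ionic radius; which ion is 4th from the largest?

Sn^4+: 46 e⁻, Z=50, Pb^4+: 78 e⁻, Z=82, Tl^3+: 78 e⁻, Z=81, Hg^2+: 78 e⁻, Z=80, Au^+: 78 e⁻, Z=79. Sn^4+ < Pb^4+ (same group, 1 shell fewer); Pb^4+ < Tl^3+ (both 78 e⁻, Z=82>81); Tl^3+ < Hg^2+ (isoelectronic, higher Z=81 is smaller); Hg^2+ < Au^+ (both 78 e⁻, Z=80>79).
Ordering: Sn^4+ < Pb^4+ < Tl^3+ < Hg^2+ < Au^+. The 4th largest is Pb^4+.

Pb^4+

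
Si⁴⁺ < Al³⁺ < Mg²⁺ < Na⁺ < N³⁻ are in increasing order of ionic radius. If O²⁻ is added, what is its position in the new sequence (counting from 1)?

5

These species are isoelectronic with 10 electrons. The only difference is the number of protons: Si⁴⁺ (Z=14), Al³⁺ (Z=13), Mg²⁺ (Z=12), Na⁺ (Z=11), O²⁻ (Z=8), N³⁻ (Z=7). The strongest nuclear pull (Si⁴⁺) gives the smallest ion.
Merged order: Si⁴⁺ < Al³⁺ < Mg²⁺ < Na⁺ < O²⁻ < N³⁻ — O²⁻ is number 5.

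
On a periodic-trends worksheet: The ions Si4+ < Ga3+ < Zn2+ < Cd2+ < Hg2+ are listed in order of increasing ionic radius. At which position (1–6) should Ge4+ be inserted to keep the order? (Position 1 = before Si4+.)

2

Si4+ has 10 e⁻ (Z=14), Ge4+ has 28 e⁻ (Z=32), Ga3+ has 28 e⁻ (Z=31), Zn2+ has 28 e⁻ (Z=30), Cd2+ has 46 e⁻ (Z=48), Hg2+ has 78 e⁻ (Z=80). Si4+ < Ge4+ (same group, 1 shell fewer); Ge4+ < Ga3+ (isoelectronic, higher Z=32 is smaller); Ga3+ < Zn2+ (both 28 e⁻, Z=31>30); Zn2+ < Cd2+ (same group, period 4 vs 5); Cd2+ < Hg2+ (same group, period 5 vs 6).
Merged order: Si4+ < Ge4+ < Ga3+ < Zn2+ < Cd2+ < Hg2+ — Ge4+ is number 2.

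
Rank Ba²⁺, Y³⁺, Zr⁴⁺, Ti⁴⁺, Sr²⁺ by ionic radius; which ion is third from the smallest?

Y³⁺

Work out protons and electrons: Ti⁴⁺: 18 e⁻, Z=22, Zr⁴⁺: 36 e⁻, Z=40, Y³⁺: 36 e⁻, Z=39, Sr²⁺: 36 e⁻, Z=38, Ba²⁺: 54 e⁻, Z=56. Ti⁴⁺ < Zr⁴⁺ (same group, period 4 vs 5); Zr⁴⁺ < Y³⁺ (isoelectronic, higher Z=40 is smaller); Y³⁺ < Sr²⁺ (isoelectronic, higher Z=39 is smaller); Sr²⁺ < Ba²⁺ (same group, 1 shell fewer).
So the order is Ti⁴⁺ < Zr⁴⁺ < Y³⁺ < Sr²⁺ < Ba²⁺; the 3rd-smallest ion is Y³⁺.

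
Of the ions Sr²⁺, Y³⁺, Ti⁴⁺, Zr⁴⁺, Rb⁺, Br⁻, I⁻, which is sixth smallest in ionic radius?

Work out protons and electrons: Ti⁴⁺ has 18 e⁻ (Z=22), Zr⁴⁺ has 36 e⁻ (Z=40), Y³⁺ has 36 e⁻ (Z=39), Sr²⁺ has 36 e⁻ (Z=38), Rb⁺ has 36 e⁻ (Z=37), Br⁻ has 36 e⁻ (Z=35), I⁻ has 54 e⁻ (Z=53). Ti⁴⁺ < Zr⁴⁺ (same group, 1 shell fewer); Zr⁴⁺ < Y³⁺ (both 36 e⁻, Z=40>39); Y³⁺ < Sr²⁺ (isoelectronic, higher Z=39 is smaller); Sr²⁺ < Rb⁺ (both 36 e⁻, Z=38>37); Rb⁺ < Br⁻ (both 36 e⁻, Z=37>35); Br⁻ < I⁻ (same group, 1 shell fewer).
That gives Ti⁴⁺ < Zr⁴⁺ < Y³⁺ < Sr²⁺ < Rb⁺ < Br⁻ < I⁻. From the smallest end, number 6 is Br⁻.

Br⁻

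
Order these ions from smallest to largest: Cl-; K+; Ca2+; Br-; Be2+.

Be2+ has 2 e⁻ (Z=4), Ca2+ has 18 e⁻ (Z=20), K+ has 18 e⁻ (Z=19), Cl- has 18 e⁻ (Z=17), Br- has 36 e⁻ (Z=35). Be2+ < Ca2+ (same group, 2 shells fewer); Ca2+ < K+ (isoelectronic, higher Z=20 is smaller); K+ < Cl- (both 18 e⁻, Z=19>17); Cl- < Br- (same group, 1 shell fewer).

Be2+ < Ca2+ < K+ < Cl- < Br-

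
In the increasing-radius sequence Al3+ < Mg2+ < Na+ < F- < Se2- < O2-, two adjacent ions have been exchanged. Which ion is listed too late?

O2-

Scanning neighbour by neighbour, only Se2-/O2- violates a trend: O2- and Se2- are in one column with the same charge; the lighter period-2 ion has 2 fewer shells and is smaller. That makes O2- the one sitting a position late relative to where it belongs.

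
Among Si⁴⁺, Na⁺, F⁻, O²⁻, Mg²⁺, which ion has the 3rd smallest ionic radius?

Na⁺

Each ion has 10 electrons. The ranking follows nuclear charge in reverse — greater Z gives a smaller radius. Si⁴⁺ (Z=14), Mg²⁺ (Z=12), Na⁺ (Z=11), F⁻ (Z=9), O²⁻ (Z=8).
So the order is Si⁴⁺ < Mg²⁺ < Na⁺ < F⁻ < O²⁻; the 3rd-smallest ion is Na⁺.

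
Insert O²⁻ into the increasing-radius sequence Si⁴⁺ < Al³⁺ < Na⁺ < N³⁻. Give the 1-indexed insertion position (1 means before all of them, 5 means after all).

All of these have 10 electrons (isoelectronic). With the same electron cloud, the ion with the most protons pulls it in tightest. Nuclear charges: Si⁴⁺ (Z=14), Al³⁺ (Z=13), Na⁺ (Z=11), O²⁻ (Z=8), N³⁻ (Z=7). Highest Z is smallest.
The complete sequence is Si⁴⁺ < Al³⁺ < Na⁺ < O²⁻ < N³⁻. O²⁻ sits at position 4.

4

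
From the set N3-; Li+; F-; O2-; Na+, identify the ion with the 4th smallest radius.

Li+: 2 e⁻, Z=3, Na+: 10 e⁻, Z=11, F-: 10 e⁻, Z=9, O2-: 10 e⁻, Z=8, N3-: 10 e⁻, Z=7. Li+ < Na+ (same group, 1 shell fewer); Na+ < F- (isoelectronic, higher Z=11 is smaller); F- < O2- (isoelectronic, higher Z=9 is smaller); O2- < N3- (both 10 e⁻, Z=8>7).
So the order is Li+ < Na+ < F- < O2- < N3-; the 4th-smallest ion is O2-.

O2-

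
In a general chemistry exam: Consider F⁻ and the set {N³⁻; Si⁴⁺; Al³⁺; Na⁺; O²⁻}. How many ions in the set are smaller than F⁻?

These species are isoelectronic with 10 electrons. The only difference is the number of protons: Si⁴⁺ (Z=14), Al³⁺ (Z=13), Na⁺ (Z=11), F⁻ (Z=9), O²⁻ (Z=8), N³⁻ (Z=7). The strongest nuclear pull (Si⁴⁺) gives the smallest ion.
Placing each against F⁻: smaller — Si⁴⁺, Al³⁺, Na⁺; larger — O²⁻, N³⁻. Count: 3.

3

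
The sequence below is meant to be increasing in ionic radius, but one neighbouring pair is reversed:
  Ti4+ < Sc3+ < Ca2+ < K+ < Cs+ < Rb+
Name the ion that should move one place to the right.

Cs+

Compare adjacent ions: Rb+ and Cs+ are in one column with the same charge; the lighter period-5 ion has one fewer shell and is smaller — yet in this increasing list Cs+ sits before Rb+. Nothing else is reversed, so Cs+ should move one place to the right.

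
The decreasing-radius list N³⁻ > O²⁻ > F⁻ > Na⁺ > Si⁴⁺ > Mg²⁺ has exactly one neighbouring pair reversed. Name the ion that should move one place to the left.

Mg²⁺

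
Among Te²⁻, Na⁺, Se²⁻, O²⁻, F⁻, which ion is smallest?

First list Z and electron count for each: Na⁺ (Z=11, 10 e⁻), F⁻ (Z=9, 10 e⁻), O²⁻ (Z=8, 10 e⁻), Se²⁻ (Z=34, 36 e⁻), Te²⁻ (Z=52, 54 e⁻). Na⁺ < F⁻ (both 10 e⁻, Z=11>9); F⁻ < O²⁻ (isoelectronic, higher Z=9 is smaller); O²⁻ < Se²⁻ (same group, 2 shells fewer); Se²⁻ < Te²⁻ (same group, period 4 vs 5).

Na⁺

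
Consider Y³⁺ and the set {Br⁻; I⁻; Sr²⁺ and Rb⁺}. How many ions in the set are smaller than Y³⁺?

Electron counts and nuclear charges: Y³⁺ (Z=39, 36 e⁻), Sr²⁺ (Z=38, 36 e⁻), Rb⁺ (Z=37, 36 e⁻), Br⁻ (Z=35, 36 e⁻), I⁻ (Z=53, 54 e⁻). Y³⁺ < Sr²⁺ (both 36 e⁻, Z=39>38); Sr²⁺ < Rb⁺ (both 36 e⁻, Z=38>37); Rb⁺ < Br⁻ (isoelectronic, higher Z=37 is smaller); Br⁻ < I⁻ (same group, period 4 vs 5).
Placing each against Y³⁺: smaller — none; larger — Sr²⁺, Rb⁺, Br⁻, I⁻. That's 0.

0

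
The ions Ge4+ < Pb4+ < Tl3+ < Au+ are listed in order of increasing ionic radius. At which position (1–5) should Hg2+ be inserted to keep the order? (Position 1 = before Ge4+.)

Work out protons and electrons: Ge4+ (Z=32, 28 e⁻), Pb4+ (Z=82, 78 e⁻), Tl3+ (Z=81, 78 e⁻), Hg2+ (Z=80, 78 e⁻), Au+ (Z=79, 78 e⁻). Ge4+ < Pb4+ (same group, period 4 vs 6); Pb4+ < Tl3+ (both 78 e⁻, Z=82>81); Tl3+ < Hg2+ (isoelectronic, higher Z=81 is smaller); Hg2+ < Au+ (isoelectronic, higher Z=80 is smaller).
With Hg2+ included the full order is Ge4+ < Pb4+ < Tl3+ < Hg2+ < Au+, so it takes position 4.

4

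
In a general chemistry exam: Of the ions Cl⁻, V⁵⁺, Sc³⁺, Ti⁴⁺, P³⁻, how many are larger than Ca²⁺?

Each ion has 18 electrons. The ranking follows nuclear charge in reverse — greater Z gives a smaller radius. V⁵⁺ (Z=23), Ti⁴⁺ (Z=22), Sc³⁺ (Z=21), Ca²⁺ (Z=20), Cl⁻ (Z=17), P³⁻ (Z=15).
Ordering all of them (including Ca²⁺) by radius gives V⁵⁺ < Ti⁴⁺ < Sc³⁺ < Ca²⁺ < Cl⁻ < P³⁻. Count: 2.

2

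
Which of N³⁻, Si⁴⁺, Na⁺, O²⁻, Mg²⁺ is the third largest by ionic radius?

Na⁺

Each ion has 10 electrons. The ranking follows nuclear charge in reverse — greater Z gives a smaller radius. Si⁴⁺ (Z=14), Mg²⁺ (Z=12), Na⁺ (Z=11), O²⁻ (Z=8), N³⁻ (Z=7).
Ordering: Si⁴⁺ < Mg²⁺ < Na⁺ < O²⁻ < N³⁻. The third largest is Na⁺.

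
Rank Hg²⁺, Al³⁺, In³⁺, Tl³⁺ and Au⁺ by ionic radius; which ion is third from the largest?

Tabulating Z and e⁻: Al³⁺ (Z=13, 10 e⁻), In³⁺ (Z=49, 46 e⁻), Tl³⁺ (Z=81, 78 e⁻), Hg²⁺ (Z=80, 78 e⁻), Au⁺ (Z=79, 78 e⁻). Al³⁺ < In³⁺ (same group, 2 shells fewer); In³⁺ < Tl³⁺ (same group, 1 shell fewer); Tl³⁺ < Hg²⁺ (isoelectronic, higher Z=81 is smaller); Hg²⁺ < Au⁺ (both 78 e⁻, Z=80>79).
Ordering: Al³⁺ < In³⁺ < Tl³⁺ < Hg²⁺ < Au⁺. The third largest is Tl³⁺.

Tl³⁺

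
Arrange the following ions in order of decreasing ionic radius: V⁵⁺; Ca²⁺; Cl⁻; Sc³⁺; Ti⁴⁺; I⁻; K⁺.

Electron counts and nuclear charges: V⁵⁺: 18 e⁻, Z=23, Ti⁴⁺: 18 e⁻, Z=22, Sc³⁺: 18 e⁻, Z=21, Ca²⁺: 18 e⁻, Z=20, K⁺: 18 e⁻, Z=19, Cl⁻: 18 e⁻, Z=17, I⁻: 54 e⁻, Z=53. V⁵⁺ < Ti⁴⁺ (both 18 e⁻, Z=23>22); Ti⁴⁺ < Sc³⁺ (isoelectronic, higher Z=22 is smaller); Sc³⁺ < Ca²⁺ (isoelectronic, higher Z=21 is smaller); Ca²⁺ < K⁺ (both 18 e⁻, Z=20>19); K⁺ < Cl⁻ (isoelectronic, higher Z=19 is smaller); Cl⁻ < I⁻ (same group, period 3 vs 5).

I⁻ > Cl⁻ > K⁺ > Ca²⁺ > Sc³⁺ > Ti⁴⁺ > V⁵⁺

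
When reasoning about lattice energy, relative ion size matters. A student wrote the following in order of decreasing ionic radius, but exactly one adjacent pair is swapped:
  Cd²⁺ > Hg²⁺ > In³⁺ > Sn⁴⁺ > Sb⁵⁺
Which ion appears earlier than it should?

Scanning neighbour by neighbour, only Cd²⁺/Hg²⁺ violates a trend: Cd²⁺ and Hg²⁺ are in one column with the same charge; the lighter period-5 ion has one fewer shell and is smaller. That makes Cd²⁺ the one sitting a position early relative to where it belongs.

Cd²⁺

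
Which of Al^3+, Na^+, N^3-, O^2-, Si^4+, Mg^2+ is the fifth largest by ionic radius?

Al^3+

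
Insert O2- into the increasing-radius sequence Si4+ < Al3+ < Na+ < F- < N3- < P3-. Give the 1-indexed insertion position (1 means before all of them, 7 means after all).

Work out protons and electrons: Si4+ has 10 e⁻ (Z=14), Al3+ has 10 e⁻ (Z=13), Na+ has 10 e⁻ (Z=11), F- has 10 e⁻ (Z=9), O2- has 10 e⁻ (Z=8), N3- has 10 e⁻ (Z=7), P3- has 18 e⁻ (Z=15). Si4+ < Al3+ (both 10 e⁻, Z=14>13); Al3+ < Na+ (both 10 e⁻, Z=13>11); Na+ < F- (both 10 e⁻, Z=11>9); F- < O2- (isoelectronic, higher Z=9 is smaller); O2- < N3- (isoelectronic, higher Z=8 is smaller); N3- < P3- (same group, 1 shell fewer).
The complete sequence is Si4+ < Al3+ < Na+ < F- < O2- < N3- < P3-. O2- sits at position 5.

5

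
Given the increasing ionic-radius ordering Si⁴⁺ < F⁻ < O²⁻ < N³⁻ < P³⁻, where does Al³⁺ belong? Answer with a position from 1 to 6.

2

Si⁴⁺ has 10 e⁻ (Z=14), Al³⁺ has 10 e⁻ (Z=13), F⁻ has 10 e⁻ (Z=9), O²⁻ has 10 e⁻ (Z=8), N³⁻ has 10 e⁻ (Z=7), P³⁻ has 18 e⁻ (Z=15). Si⁴⁺ < Al³⁺ (isoelectronic, higher Z=14 is smaller); Al³⁺ < F⁻ (both 10 e⁻, Z=13>9); F⁻ < O²⁻ (both 10 e⁻, Z=9>8); O²⁻ < N³⁻ (isoelectronic, higher Z=8 is smaller); N³⁻ < P³⁻ (same group, 1 shell fewer).
Merged order: Si⁴⁺ < Al³⁺ < F⁻ < O²⁻ < N³⁻ < P³⁻ — Al³⁺ is number 2.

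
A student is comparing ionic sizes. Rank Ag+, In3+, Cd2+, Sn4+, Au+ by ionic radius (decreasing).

Au+ > Ag+ > Cd2+ > In3+ > Sn4+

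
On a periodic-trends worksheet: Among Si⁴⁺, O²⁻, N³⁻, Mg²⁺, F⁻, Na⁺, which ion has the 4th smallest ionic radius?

These species are isoelectronic with 10 electrons. The only difference is the number of protons: Si⁴⁺ (Z=14), Mg²⁺ (Z=12), Na⁺ (Z=11), F⁻ (Z=9), O²⁻ (Z=8), N³⁻ (Z=7). The strongest nuclear pull (Si⁴⁺) gives the smallest ion.
Full ascending order: Si⁴⁺ < Mg²⁺ < Na⁺ < F⁻ < O²⁻ < N³⁻. Counting from the smallest, position 4 is F⁻.

F⁻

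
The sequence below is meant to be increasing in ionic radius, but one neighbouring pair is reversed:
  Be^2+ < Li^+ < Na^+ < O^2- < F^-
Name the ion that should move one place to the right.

Scanning neighbour by neighbour, only O^2-/F^- violates a trend: F^- and O^2- share 10 electrons; the higher nuclear charge on F (Z=9) contracts it more, so F^- < O^2-. That makes O^2- the one sitting a position early relative to where it belongs.

O^2-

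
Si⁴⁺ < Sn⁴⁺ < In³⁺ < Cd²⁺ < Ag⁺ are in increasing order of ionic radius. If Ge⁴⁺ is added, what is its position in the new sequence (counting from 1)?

2

Si⁴⁺: 10 e⁻, Z=14, Ge⁴⁺: 28 e⁻, Z=32, Sn⁴⁺: 46 e⁻, Z=50, In³⁺: 46 e⁻, Z=49, Cd²⁺: 46 e⁻, Z=48, Ag⁺: 46 e⁻, Z=47. Si⁴⁺ < Ge⁴⁺ (same group, 1 shell fewer); Ge⁴⁺ < Sn⁴⁺ (same group, 1 shell fewer); Sn⁴⁺ < In³⁺ (both 46 e⁻, Z=50>49); In³⁺ < Cd²⁺ (both 46 e⁻, Z=49>48); Cd²⁺ < Ag⁺ (both 46 e⁻, Z=48>47).
Merged order: Si⁴⁺ < Ge⁴⁺ < Sn⁴⁺ < In³⁺ < Cd²⁺ < Ag⁺ — Ge⁴⁺ is number 2.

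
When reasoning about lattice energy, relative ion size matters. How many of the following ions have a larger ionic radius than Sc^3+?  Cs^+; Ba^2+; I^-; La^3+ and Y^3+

Sc^3+ has 18 e⁻ (Z=21), Y^3+ has 36 e⁻ (Z=39), La^3+ has 54 e⁻ (Z=57), Ba^2+ has 54 e⁻ (Z=56), Cs^+ has 54 e⁻ (Z=55), I^- has 54 e⁻ (Z=53). Sc^3+ < Y^3+ (same group, period 4 vs 5); Y^3+ < La^3+ (same group, 1 shell fewer); La^3+ < Ba^2+ (isoelectronic, higher Z=57 is smaller); Ba^2+ < Cs^+ (both 54 e⁻, Z=56>55); Cs^+ < I^- (both 54 e⁻, Z=55>53).
Relative to Sc^3+, the ions that are larger are Y^3+, La^3+, Ba^2+, Cs^+, I^-. That's 5.

5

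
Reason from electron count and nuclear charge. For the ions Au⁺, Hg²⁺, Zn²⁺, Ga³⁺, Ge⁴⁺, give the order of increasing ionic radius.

Work out protons and electrons: Ge⁴⁺: 28 e⁻, Z=32, Ga³⁺: 28 e⁻, Z=31, Zn²⁺: 28 e⁻, Z=30, Hg²⁺: 78 e⁻, Z=80, Au⁺: 78 e⁻, Z=79. Ge⁴⁺ < Ga³⁺ (isoelectronic, higher Z=32 is smaller); Ga³⁺ < Zn²⁺ (isoelectronic, higher Z=31 is smaller); Zn²⁺ < Hg²⁺ (same group, period 4 vs 6); Hg²⁺ < Au⁺ (isoelectronic, higher Z=80 is smaller).

Ge⁴⁺ < Ga³⁺ < Zn²⁺ < Hg²⁺ < Au⁺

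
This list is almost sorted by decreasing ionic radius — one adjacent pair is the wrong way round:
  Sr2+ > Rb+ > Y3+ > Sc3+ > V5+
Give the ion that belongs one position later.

The pair Sr2+, Rb+ is the wrong way round — Sr2+ and Rb+ share 36 electrons; the higher nuclear charge on Sr (Z=38) contracts it more, so Sr2+ < Rb+. All other adjacent pairs agree with periodic trends, so Sr2+ is the misplaced ion.

Sr2+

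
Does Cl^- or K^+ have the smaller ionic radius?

K^+

Isoelectronic series (18 e⁻ each). Size is set by nuclear charge: more protons means a smaller ion. K^+ (Z=19), Cl^- (Z=17).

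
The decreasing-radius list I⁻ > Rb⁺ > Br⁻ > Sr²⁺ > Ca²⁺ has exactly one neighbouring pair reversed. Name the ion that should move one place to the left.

The pair Rb⁺, Br⁻ is the wrong way round — they are isoelectronic (36 e⁻) and Rb has more protons than Br (37 vs 35), making Rb⁺ smaller. All other adjacent pairs agree with periodic trends, so Br⁻ is the misplaced ion.

Br⁻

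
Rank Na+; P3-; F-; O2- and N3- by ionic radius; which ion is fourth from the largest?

First list Z and electron count for each: Na+ (Z=11, 10 e⁻), F- (Z=9, 10 e⁻), O2- (Z=8, 10 e⁻), N3- (Z=7, 10 e⁻), P3- (Z=15, 18 e⁻). Na+ < F- (both 10 e⁻, Z=11>9); F- < O2- (both 10 e⁻, Z=9>8); O2- < N3- (both 10 e⁻, Z=8>7); N3- < P3- (same group, 1 shell fewer).
So the order is Na+ < F- < O2- < N3- < P3-; the 4th-largest ion is F-.

F-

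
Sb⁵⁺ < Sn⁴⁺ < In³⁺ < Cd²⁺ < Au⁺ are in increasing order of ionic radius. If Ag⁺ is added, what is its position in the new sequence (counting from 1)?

5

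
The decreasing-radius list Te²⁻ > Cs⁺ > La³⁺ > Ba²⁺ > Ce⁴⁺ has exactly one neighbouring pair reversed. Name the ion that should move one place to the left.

The pair La³⁺, Ba²⁺ is the wrong way round — they are isoelectronic (54 e⁻) and La has more protons than Ba (57 vs 56), making La³⁺ smaller. All other adjacent pairs agree with periodic trends, so Ba²⁺ is the misplaced ion.

Ba²⁺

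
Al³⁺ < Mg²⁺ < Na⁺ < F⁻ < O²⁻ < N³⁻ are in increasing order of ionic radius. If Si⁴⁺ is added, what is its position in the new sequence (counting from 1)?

1

Isoelectronic series (10 e⁻ each). Size is set by nuclear charge: more protons means a smaller ion. Si⁴⁺ (Z=14), Al³⁺ (Z=13), Mg²⁺ (Z=12), Na⁺ (Z=11), F⁻ (Z=9), O²⁻ (Z=8), N³⁻ (Z=7).
Merged order: Si⁴⁺ < Al³⁺ < Mg²⁺ < Na⁺ < F⁻ < O²⁻ < N³⁻ — Si⁴⁺ is number 1.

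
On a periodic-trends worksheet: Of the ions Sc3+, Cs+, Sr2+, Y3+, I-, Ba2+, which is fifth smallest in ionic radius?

Cs+

Tabulating Z and e⁻: Sc3+ (Z=21, 18 e⁻), Y3+ (Z=39, 36 e⁻), Sr2+ (Z=38, 36 e⁻), Ba2+ (Z=56, 54 e⁻), Cs+ (Z=55, 54 e⁻), I- (Z=53, 54 e⁻). Sc3+ < Y3+ (same group, 1 shell fewer); Y3+ < Sr2+ (both 36 e⁻, Z=39>38); Sr2+ < Ba2+ (same group, period 5 vs 6); Ba2+ < Cs+ (both 54 e⁻, Z=56>55); Cs+ < I- (both 54 e⁻, Z=55>53).
So the order is Sc3+ < Y3+ < Sr2+ < Ba2+ < Cs+ < I-; the 5th-smallest ion is Cs+.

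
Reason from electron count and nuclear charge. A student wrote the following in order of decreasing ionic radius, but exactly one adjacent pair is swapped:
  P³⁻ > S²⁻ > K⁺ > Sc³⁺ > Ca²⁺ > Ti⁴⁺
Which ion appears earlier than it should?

Sc³⁺

Scanning neighbour by neighbour, only Sc³⁺/Ca²⁺ violates a trend: both have 18 electrons but Z(Sc)=21 > Z(Ca)=20, so Sc³⁺ should be the smaller of the two. That makes Sc³⁺ the one sitting a position early relative to where it belongs.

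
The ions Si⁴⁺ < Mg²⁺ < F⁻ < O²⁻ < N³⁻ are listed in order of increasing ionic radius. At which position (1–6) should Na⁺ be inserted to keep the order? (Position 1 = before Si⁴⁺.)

3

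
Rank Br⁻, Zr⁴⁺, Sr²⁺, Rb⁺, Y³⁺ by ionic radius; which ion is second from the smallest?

Y³⁺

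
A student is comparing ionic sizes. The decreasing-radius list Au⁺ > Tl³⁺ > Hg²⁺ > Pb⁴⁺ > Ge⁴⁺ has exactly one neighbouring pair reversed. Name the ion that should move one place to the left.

The pair Tl³⁺, Hg²⁺ is the wrong way round — both have 78 electrons but Z(Tl)=81 > Z(Hg)=80, so Tl³⁺ should be the smaller of the two. All other adjacent pairs agree with periodic trends, so Hg²⁺ is the misplaced ion.

Hg²⁺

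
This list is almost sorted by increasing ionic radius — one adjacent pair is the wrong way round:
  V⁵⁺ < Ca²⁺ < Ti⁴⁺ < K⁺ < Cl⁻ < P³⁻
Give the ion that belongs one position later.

Scanning neighbour by neighbour, only Ca²⁺/Ti⁴⁺ violates a trend: they are isoelectronic (18 e⁻) and Ti has more protons than Ca (22 vs 20), making Ti⁴⁺ smaller. That makes Ca²⁺ the one sitting a position early relative to where it belongs.

Ca²⁺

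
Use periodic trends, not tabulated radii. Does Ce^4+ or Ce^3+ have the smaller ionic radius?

These are all Ce ions. Removing more electrons (higher positive charge) pulls the remaining electrons in closer, so Ce^4+ is smallest and Ce^3+ is largest.

Ce^4+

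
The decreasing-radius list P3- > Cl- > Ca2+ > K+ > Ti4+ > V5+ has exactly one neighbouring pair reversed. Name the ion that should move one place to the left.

K+

The pair Ca2+, K+ is the wrong way round — both have 18 electrons but Z(Ca)=20 > Z(K)=19, so Ca2+ should be the smaller of the two. All other adjacent pairs agree with periodic trends, so K+ is the misplaced ion.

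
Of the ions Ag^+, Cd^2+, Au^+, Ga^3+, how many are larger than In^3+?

Ga^3+ (Z=31, 28 e⁻), In^3+ (Z=49, 46 e⁻), Cd^2+ (Z=48, 46 e⁻), Ag^+ (Z=47, 46 e⁻), Au^+ (Z=79, 78 e⁻). Ga^3+ < In^3+ (same group, 1 shell fewer); In^3+ < Cd^2+ (isoelectronic, higher Z=49 is smaller); Cd^2+ < Ag^+ (both 46 e⁻, Z=48>47); Ag^+ < Au^+ (same group, period 5 vs 6).
Ordering all of them (including In^3+) by radius gives Ga^3+ < In^3+ < Cd^2+ < Ag^+ < Au^+. So 3 are larger.

3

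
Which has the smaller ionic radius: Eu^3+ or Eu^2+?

Eu^3+

Same element, different charge: the more highly charged cation has fewer electrons and a greater effective nuclear charge per electron, making Eu^3+ the smallest.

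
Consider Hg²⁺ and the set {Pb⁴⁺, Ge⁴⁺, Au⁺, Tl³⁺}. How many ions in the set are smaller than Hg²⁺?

3

Tabulating Z and e⁻: Ge⁴⁺ (Z=32, 28 e⁻), Pb⁴⁺ (Z=82, 78 e⁻), Tl³⁺ (Z=81, 78 e⁻), Hg²⁺ (Z=80, 78 e⁻), Au⁺ (Z=79, 78 e⁻). Ge⁴⁺ < Pb⁴⁺ (same group, 2 shells fewer); Pb⁴⁺ < Tl³⁺ (both 78 e⁻, Z=82>81); Tl³⁺ < Hg²⁺ (isoelectronic, higher Z=81 is smaller); Hg²⁺ < Au⁺ (isoelectronic, higher Z=80 is smaller).
Ordering all of them (including Hg²⁺) by radius gives Ge⁴⁺ < Pb⁴⁺ < Tl³⁺ < Hg²⁺ < Au⁺. So 3 are smaller.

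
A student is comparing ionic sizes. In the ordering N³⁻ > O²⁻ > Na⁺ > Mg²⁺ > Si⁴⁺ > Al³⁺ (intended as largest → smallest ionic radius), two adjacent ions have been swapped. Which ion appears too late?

Check each adjacent pair. Si⁴⁺ and Al³⁺ are reversed: both have 10 electrons but Z(Si)=14 > Z(Al)=13, so Si⁴⁺ should be the smaller of the two. No other neighbouring pair contradicts the periodic trends, so Al³⁺ is the ion listed too late.

Al³⁺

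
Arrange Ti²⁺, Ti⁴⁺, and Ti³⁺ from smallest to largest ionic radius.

Same element, different charge: the more highly charged cation has fewer electrons and a greater effective nuclear charge per electron, making Ti⁴⁺ the smallest.

Ti⁴⁺ < Ti³⁺ < Ti²⁺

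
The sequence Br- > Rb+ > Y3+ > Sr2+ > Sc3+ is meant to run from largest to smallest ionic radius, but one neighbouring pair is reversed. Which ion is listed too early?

Y3+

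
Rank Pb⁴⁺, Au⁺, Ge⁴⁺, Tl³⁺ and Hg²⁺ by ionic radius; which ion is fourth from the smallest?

Tabulating Z and e⁻: Ge⁴⁺ has 28 e⁻ (Z=32), Pb⁴⁺ has 78 e⁻ (Z=82), Tl³⁺ has 78 e⁻ (Z=81), Hg²⁺ has 78 e⁻ (Z=80), Au⁺ has 78 e⁻ (Z=79). Ge⁴⁺ < Pb⁴⁺ (same group, 2 shells fewer); Pb⁴⁺ < Tl³⁺ (isoelectronic, higher Z=82 is smaller); Tl³⁺ < Hg²⁺ (isoelectronic, higher Z=81 is smaller); Hg²⁺ < Au⁺ (both 78 e⁻, Z=80>79).
Ordering: Ge⁴⁺ < Pb⁴⁺ < Tl³⁺ < Hg²⁺ < Au⁺. The fourth smallest is Hg²⁺.

Hg²⁺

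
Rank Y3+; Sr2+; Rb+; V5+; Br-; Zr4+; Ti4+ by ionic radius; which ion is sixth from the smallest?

Rb+

Electron counts and nuclear charges: V5+ has 18 e⁻ (Z=23), Ti4+ has 18 e⁻ (Z=22), Zr4+ has 36 e⁻ (Z=40), Y3+ has 36 e⁻ (Z=39), Sr2+ has 36 e⁻ (Z=38), Rb+ has 36 e⁻ (Z=37), Br- has 36 e⁻ (Z=35). V5+ < Ti4+ (both 18 e⁻, Z=23>22); Ti4+ < Zr4+ (same group, 1 shell fewer); Zr4+ < Y3+ (both 36 e⁻, Z=40>39); Y3+ < Sr2+ (both 36 e⁻, Z=39>38); Sr2+ < Rb+ (both 36 e⁻, Z=38>37); Rb+ < Br- (isoelectronic, higher Z=37 is smaller).
So the order is V5+ < Ti4+ < Zr4+ < Y3+ < Sr2+ < Rb+ < Br-; the 6th-smallest ion is Rb+.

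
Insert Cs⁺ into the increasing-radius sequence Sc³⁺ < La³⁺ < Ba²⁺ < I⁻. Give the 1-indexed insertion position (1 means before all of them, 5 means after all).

Tabulating Z and e⁻: Sc³⁺ has 18 e⁻ (Z=21), La³⁺ has 54 e⁻ (Z=57), Ba²⁺ has 54 e⁻ (Z=56), Cs⁺ has 54 e⁻ (Z=55), I⁻ has 54 e⁻ (Z=53). Sc³⁺ < La³⁺ (same group, period 4 vs 6); La³⁺ < Ba²⁺ (both 54 e⁻, Z=57>56); Ba²⁺ < Cs⁺ (both 54 e⁻, Z=56>55); Cs⁺ < I⁻ (both 54 e⁻, Z=55>53).
Merged order: Sc³⁺ < La³⁺ < Ba²⁺ < Cs⁺ < I⁻ — Cs⁺ is number 4.

4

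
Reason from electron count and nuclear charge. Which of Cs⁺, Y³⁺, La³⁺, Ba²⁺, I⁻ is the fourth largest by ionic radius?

Work out protons and electrons: Y³⁺ (Z=39, 36 e⁻), La³⁺ (Z=57, 54 e⁻), Ba²⁺ (Z=56, 54 e⁻), Cs⁺ (Z=55, 54 e⁻), I⁻ (Z=53, 54 e⁻). Y³⁺ < La³⁺ (same group, 1 shell fewer); La³⁺ < Ba²⁺ (both 54 e⁻, Z=57>56); Ba²⁺ < Cs⁺ (both 54 e⁻, Z=56>55); Cs⁺ < I⁻ (isoelectronic, higher Z=55 is smaller).
That gives Y³⁺ < La³⁺ < Ba²⁺ < Cs⁺ < I⁻. From the largest end, number 4 is La³⁺.

La³⁺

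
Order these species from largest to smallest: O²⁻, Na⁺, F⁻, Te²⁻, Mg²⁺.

Tabulating Z and e⁻: Mg²⁺ has 10 e⁻ (Z=12), Na⁺ has 10 e⁻ (Z=11), F⁻ has 10 e⁻ (Z=9), O²⁻ has 10 e⁻ (Z=8), Te²⁻ has 54 e⁻ (Z=52). Mg²⁺ < Na⁺ (isoelectronic, higher Z=12 is smaller); Na⁺ < F⁻ (both 10 e⁻, Z=11>9); F⁻ < O²⁻ (isoelectronic, higher Z=9 is smaller); O²⁻ < Te²⁻ (same group, 3 shells fewer).

Te²⁻ > O²⁻ > F⁻ > Na⁺ > Mg²⁺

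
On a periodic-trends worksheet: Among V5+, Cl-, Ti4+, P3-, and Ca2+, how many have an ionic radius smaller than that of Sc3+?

2

Isoelectronic series (18 e⁻ each). Size is set by nuclear charge: more protons means a smaller ion. V5+ (Z=23), Ti4+ (Z=22), Sc3+ (Z=21), Ca2+ (Z=20), Cl- (Z=17), P3- (Z=15).
Ordering all of them (including Sc3+) by radius gives V5+ < Ti4+ < Sc3+ < Ca2+ < Cl- < P3-. So 2 are smaller.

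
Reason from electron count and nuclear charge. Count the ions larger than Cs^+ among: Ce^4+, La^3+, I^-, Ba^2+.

1

All of these have 54 electrons (isoelectronic). With the same electron cloud, the ion with the most protons pulls it in tightest. Nuclear charges: Ce^4+ (Z=58), La^3+ (Z=57), Ba^2+ (Z=56), Cs^+ (Z=55), I^- (Z=53). Highest Z is smallest.
Ordering all of them (including Cs^+) by radius gives Ce^4+ < La^3+ < Ba^2+ < Cs^+ < I^-. That's 1.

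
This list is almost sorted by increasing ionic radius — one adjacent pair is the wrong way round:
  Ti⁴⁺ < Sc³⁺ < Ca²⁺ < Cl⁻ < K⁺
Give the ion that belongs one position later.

Cl⁻

The pair Cl⁻, K⁺ is the wrong way round — K⁺ and Cl⁻ share 18 electrons; the higher nuclear charge on K (Z=19) contracts it more, so K⁺ < Cl⁻. All other adjacent pairs agree with periodic trends, so Cl⁻ is the misplaced ion.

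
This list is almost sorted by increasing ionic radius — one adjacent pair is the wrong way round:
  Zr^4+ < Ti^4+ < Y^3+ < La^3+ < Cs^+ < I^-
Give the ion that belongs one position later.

Zr^4+

Scanning neighbour by neighbour, only Zr^4+/Ti^4+ violates a trend: same group and charge — period 4 sits above period 5, so Ti^4+ is smaller. That makes Zr^4+ the one sitting a position early relative to where it belongs.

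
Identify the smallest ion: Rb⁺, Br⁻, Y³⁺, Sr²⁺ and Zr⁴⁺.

Isoelectronic series (36 e⁻ each). Size is set by nuclear charge: more protons means a smaller ion. Zr⁴⁺ (Z=40), Y³⁺ (Z=39), Sr²⁺ (Z=38), Rb⁺ (Z=37), Br⁻ (Z=35).

Zr⁴⁺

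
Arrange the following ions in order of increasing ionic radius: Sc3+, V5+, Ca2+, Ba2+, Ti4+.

V5+ < Ti4+ < Sc3+ < Ca2+ < Ba2+

V5+ has 18 e⁻ (Z=23), Ti4+ has 18 e⁻ (Z=22), Sc3+ has 18 e⁻ (Z=21), Ca2+ has 18 e⁻ (Z=20), Ba2+ has 54 e⁻ (Z=56). V5+ < Ti4+ (both 18 e⁻, Z=23>22); Ti4+ < Sc3+ (isoelectronic, higher Z=22 is smaller); Sc3+ < Ca2+ (isoelectronic, higher Z=21 is smaller); Ca2+ < Ba2+ (same group, 2 shells fewer).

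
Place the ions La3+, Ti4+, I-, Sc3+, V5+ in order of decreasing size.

I- > La3+ > Sc3+ > Ti4+ > V5+

First list Z and electron count for each: V5+ has 18 e⁻ (Z=23), Ti4+ has 18 e⁻ (Z=22), Sc3+ has 18 e⁻ (Z=21), La3+ has 54 e⁻ (Z=57), I- has 54 e⁻ (Z=53). V5+ < Ti4+ (both 18 e⁻, Z=23>22); Ti4+ < Sc3+ (both 18 e⁻, Z=22>21); Sc3+ < La3+ (same group, 2 shells fewer); La3+ < I- (both 54 e⁻, Z=57>53).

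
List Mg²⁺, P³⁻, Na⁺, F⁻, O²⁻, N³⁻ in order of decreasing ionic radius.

P³⁻ > N³⁻ > O²⁻ > F⁻ > Na⁺ > Mg²⁺

First list Z and electron count for each: Mg²⁺: 10 e⁻, Z=12, Na⁺: 10 e⁻, Z=11, F⁻: 10 e⁻, Z=9, O²⁻: 10 e⁻, Z=8, N³⁻: 10 e⁻, Z=7, P³⁻: 18 e⁻, Z=15. Mg²⁺ < Na⁺ (both 10 e⁻, Z=12>11); Na⁺ < F⁻ (both 10 e⁻, Z=11>9); F⁻ < O²⁻ (isoelectronic, higher Z=9 is smaller); O²⁻ < N³⁻ (isoelectronic, higher Z=8 is smaller); N³⁻ < P³⁻ (same group, 1 shell fewer).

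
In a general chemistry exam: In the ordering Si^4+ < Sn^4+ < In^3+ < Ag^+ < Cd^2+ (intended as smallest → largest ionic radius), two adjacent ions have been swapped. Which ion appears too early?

Check each adjacent pair. Ag^+ and Cd^2+ are reversed: both have 46 electrons but Z(Cd)=48 > Z(Ag)=47, so Cd^2+ should be the smaller of the two. No other neighbouring pair contradicts the periodic trends, so Ag^+ is the ion listed too early.

Ag^+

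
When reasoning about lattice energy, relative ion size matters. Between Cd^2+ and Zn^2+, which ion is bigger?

Cd^2+

These ions sit in one column with identical charge. Each step down the periodic table adds a principal shell, increasing the radius.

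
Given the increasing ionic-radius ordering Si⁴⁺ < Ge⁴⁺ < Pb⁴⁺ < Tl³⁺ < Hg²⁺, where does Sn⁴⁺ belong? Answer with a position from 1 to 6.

3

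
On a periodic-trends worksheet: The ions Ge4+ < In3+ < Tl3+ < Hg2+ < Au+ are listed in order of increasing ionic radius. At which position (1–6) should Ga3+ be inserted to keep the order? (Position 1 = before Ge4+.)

First list Z and electron count for each: Ge4+ (Z=32, 28 e⁻), Ga3+ (Z=31, 28 e⁻), In3+ (Z=49, 46 e⁻), Tl3+ (Z=81, 78 e⁻), Hg2+ (Z=80, 78 e⁻), Au+ (Z=79, 78 e⁻). Ge4+ < Ga3+ (isoelectronic, higher Z=32 is smaller); Ga3+ < In3+ (same group, period 4 vs 5); In3+ < Tl3+ (same group, period 5 vs 6); Tl3+ < Hg2+ (both 78 e⁻, Z=81>80); Hg2+ < Au+ (isoelectronic, higher Z=80 is smaller).
Merged order: Ge4+ < Ga3+ < In3+ < Tl3+ < Hg2+ < Au+ — Ga3+ is number 2.

2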